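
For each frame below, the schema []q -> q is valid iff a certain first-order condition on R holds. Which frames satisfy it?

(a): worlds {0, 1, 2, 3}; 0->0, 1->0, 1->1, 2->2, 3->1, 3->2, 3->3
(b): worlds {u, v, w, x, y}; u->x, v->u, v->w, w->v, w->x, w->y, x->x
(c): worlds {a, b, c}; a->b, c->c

(a)

This is the axiom for reflexivity; its first-order frame correspondent is forall x Rxx.
(a): condition met.
(b): fails — world u does not see itself.
(c): fails — world a does not see itself.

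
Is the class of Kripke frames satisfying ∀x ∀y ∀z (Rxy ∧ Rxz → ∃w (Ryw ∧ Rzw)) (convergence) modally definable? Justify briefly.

Yes — defined by ◇□q → □◇q

This is a Sahlqvist condition; the .2 axiom ◇□q → □◇q defines it.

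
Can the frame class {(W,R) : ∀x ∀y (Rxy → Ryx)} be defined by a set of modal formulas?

The condition is symmetry. A defining modal formula is q → □◇q.
Suppose q→□◇q is valid. Take Rxy and set V(q)={x}. Then q at x, so □◇q at x, so ◇q at y, so some z with Ryz has q; z=x, i.e. Ryx.

Yes, by q → □◇q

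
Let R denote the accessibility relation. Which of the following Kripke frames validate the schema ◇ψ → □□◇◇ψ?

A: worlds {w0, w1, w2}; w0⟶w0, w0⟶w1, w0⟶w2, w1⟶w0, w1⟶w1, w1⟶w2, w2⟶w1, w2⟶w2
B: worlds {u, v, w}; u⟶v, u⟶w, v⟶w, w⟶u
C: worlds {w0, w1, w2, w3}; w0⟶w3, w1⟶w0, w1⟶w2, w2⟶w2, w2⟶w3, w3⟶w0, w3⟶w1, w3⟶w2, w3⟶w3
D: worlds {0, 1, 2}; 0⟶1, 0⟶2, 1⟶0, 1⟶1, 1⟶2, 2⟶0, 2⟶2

This is the axiom for a generalized confluence (Geach) condition; its first-order frame correspondent is ∀x ∀y ∀z ((xRy ∧ xR²z) → ∃w (y = w ∧ zR²w)).
A: holds.
B: fails — uRv, uR²u but no t with v=t and uR²t.
C: fails — w3Rw0, w3R²w1 but no w with w0=w and w1R²w.
D: holds.
Valid on: A, D.

A, D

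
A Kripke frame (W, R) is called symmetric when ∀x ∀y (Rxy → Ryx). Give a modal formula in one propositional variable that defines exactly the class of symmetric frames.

q → □◇q

This is symmetry; the standard corresponding axiom is B: q → □◇q.
Suppose q→□◇q is valid. Take Rxy and set V(q)={x}. Then q at x, so □◇q at x, so ◇q at y, so some z with Ryz has q; z=x, i.e. Ryx.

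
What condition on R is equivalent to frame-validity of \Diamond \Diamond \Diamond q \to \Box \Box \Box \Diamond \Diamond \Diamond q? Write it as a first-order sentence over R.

This is a Sahlqvist (Geach-type) schema ◇^3□^0q → □^3◇^3q.
First-order correspondent: \forall x \forall y \forall z ((x R^3 y \wedge x R^3 z) \to \exists w (y = w \wedge z R^3 w)).

\forall x \forall y \forall z ((x R^3 y \wedge x R^3 z) \to \exists w (y = w \wedge z R^3 w))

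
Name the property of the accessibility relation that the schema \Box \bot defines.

emptiness of R

□⊥ is valid iff no world has any successor (otherwise □⊥ fails at any world with one).
The converse is a direct semantic check.
Frame condition: \forall x \forall y \neg Rxy.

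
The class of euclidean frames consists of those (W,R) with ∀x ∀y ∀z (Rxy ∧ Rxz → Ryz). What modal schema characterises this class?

A defining formula is ◇p → □◇p (the 5 axiom).
Suppose ◇p→□◇p is valid. Take Rxy, Rxz and set V(p)={y}. Then ◇p at x, so □◇p at x, so ◇p at z, so some w with Rzw has p; w=y, i.e. Rzy. By symmetry of the argument, Ryz.

◇p → □◇p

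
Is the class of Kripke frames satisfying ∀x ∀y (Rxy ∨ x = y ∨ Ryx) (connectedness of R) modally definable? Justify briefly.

Modal frame validity is preserved under disjoint unions.
Take 4 disjoint single-world reflexive frames: each is trivially connected, but their disjoint union has 4 worlds with no edge between distinct components, so it is not connected.
So no modal formula (or set of formulas) defines exactly the connected frames.

Not definable by any modal formula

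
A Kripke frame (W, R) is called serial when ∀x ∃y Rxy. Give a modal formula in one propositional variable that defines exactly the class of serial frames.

□p → ◇p

A defining formula is □p → ◇p (the D axiom).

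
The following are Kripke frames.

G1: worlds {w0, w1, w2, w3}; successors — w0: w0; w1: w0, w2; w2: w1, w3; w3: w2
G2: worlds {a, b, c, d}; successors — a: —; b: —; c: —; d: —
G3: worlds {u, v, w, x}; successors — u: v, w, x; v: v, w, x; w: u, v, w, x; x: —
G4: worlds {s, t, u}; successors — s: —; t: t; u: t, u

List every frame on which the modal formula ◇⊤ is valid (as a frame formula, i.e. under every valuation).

Frame correspondent (Sahlqvist): ∀x ∃y Rxy — i.e. seriality.
G1: ✓.
G2: fails — world a has no successor.
G3: fails — world x has no successor.
G4: fails — world s has no successor.

G1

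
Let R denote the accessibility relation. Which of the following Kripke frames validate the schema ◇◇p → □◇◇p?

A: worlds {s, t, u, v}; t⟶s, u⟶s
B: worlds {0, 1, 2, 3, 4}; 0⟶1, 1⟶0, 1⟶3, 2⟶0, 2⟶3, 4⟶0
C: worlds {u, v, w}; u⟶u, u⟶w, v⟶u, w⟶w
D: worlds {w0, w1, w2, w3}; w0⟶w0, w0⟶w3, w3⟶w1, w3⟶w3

This is the axiom for a generalized confluence (Geach) condition; its first-order frame correspondent is ∀x ∀y ∀z ((xR²y ∧ xRz) → ∃w (y = w ∧ zR²w)).
A: ✓.
B: fails — 0R²0, 0R1 but no w with 0=w and 1R²w.
C: fails — uR²u, uRw but no t with u=t and wR²t.
D: fails — w0R²w0, w0Rw3 but no w with w0=w and w3R²w.
Valid on: A.

A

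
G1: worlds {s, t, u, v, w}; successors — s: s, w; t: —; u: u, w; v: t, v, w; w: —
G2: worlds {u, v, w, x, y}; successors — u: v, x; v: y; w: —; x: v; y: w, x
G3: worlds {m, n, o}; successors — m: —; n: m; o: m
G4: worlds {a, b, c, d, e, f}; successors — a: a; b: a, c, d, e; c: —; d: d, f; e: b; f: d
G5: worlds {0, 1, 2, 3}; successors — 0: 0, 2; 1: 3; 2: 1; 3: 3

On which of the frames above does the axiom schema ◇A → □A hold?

This is the axiom for partial functionality; its first-order frame correspondent is ∀x ∀y ∀z (Rxy ∧ Rxz → y = z).
G1: fails — s sees both s and w.
G2: fails — u sees both v and x.
G3: satisfies the condition.
G4: fails — b sees both a and c.
G5: fails — 0 sees both 0 and 2.
Valid on: G3.

G3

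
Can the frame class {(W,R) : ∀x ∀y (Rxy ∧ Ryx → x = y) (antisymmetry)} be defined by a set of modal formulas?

Any modally definable frame class is closed under surjective bounded morphisms.
The 6-cycle (worlds w0,w1,w2,w3,w4,w5 with w0→w1→w2→w3→w4→w5→w0) is antisymmetric. Sending even-indexed worlds to s and odd-indexed worlds to t is a surjective bounded morphism onto the two-world frame with s↔t, which is not antisymmetric.
So the class is not modally definable.

No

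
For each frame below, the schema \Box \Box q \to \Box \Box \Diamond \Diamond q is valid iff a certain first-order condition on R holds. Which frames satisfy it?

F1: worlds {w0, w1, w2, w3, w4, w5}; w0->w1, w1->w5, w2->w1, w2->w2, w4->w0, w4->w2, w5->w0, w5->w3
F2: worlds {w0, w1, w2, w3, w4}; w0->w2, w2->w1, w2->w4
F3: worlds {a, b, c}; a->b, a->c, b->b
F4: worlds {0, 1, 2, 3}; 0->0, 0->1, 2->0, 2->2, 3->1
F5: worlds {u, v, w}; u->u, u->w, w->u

Frame correspondent (Sahlqvist): \forall x \forall z (x R^2 z \to \exists w (x R^2 w \wedge z R^2 w)) — i.e. a generalized confluence (Geach) condition.
F1: fails — w0R²w5 but no w with w0R²w and w5R²w.
F2: fails — w0R²w1 but no w with w0R²w and w1R²w.
F3: ✓.
F4: fails — 0R²1 but no w with 0R²w and 1R²w.
F5: ✓.
Valid on: F3, F5.

F3, F5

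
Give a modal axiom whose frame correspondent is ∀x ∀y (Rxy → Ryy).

This is shift-reflexivity; the standard corresponding axiom is T□: □(□r → r).
Suppose □(□r→r) is valid. Take Rxy and set V(r)={w : Ryw}. Then at y, □r holds; since □(□r→r) at x, □r→r at y, so r at y, i.e. Ryy.

□(□r → r)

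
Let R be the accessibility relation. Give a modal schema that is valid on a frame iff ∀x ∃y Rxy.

□ψ → ◇ψ

A defining formula is □ψ → ◇ψ (the D axiom).
Suppose □ψ→◇ψ is valid. At any x set V(ψ)=W. Then □ψ at x, so ◇ψ at x, so x has a successor.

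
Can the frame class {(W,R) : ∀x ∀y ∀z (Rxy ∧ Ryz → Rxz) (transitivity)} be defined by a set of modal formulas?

Yes, by □r → □□r

The condition is transitivity. A defining modal formula is □r → □□r.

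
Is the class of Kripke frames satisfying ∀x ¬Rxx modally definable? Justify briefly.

No — not modally definable

If a class were modally definable it would be closed under surjective bounded morphisms (Goldblatt–Thomason).
The 3-cycle (worlds w0,w1,w2 with w0→w1→w2→w0) is irreflexive, and the map sending every world to a single reflexive point • is a surjective bounded morphism (forth: every edge maps to (•,•); back: every world has a successor). So any modal formula valid on the 3-cycle is also valid on the reflexive point, which is not irreflexive.
Hence irreflexivity is not modally definable.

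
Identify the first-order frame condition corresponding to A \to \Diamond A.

reflexivity

Equivalently (dual form): □A → A.
Suppose □A→A is valid. At any x set V(A)={w : Rxw}. Then □A holds at x, so A holds at x, i.e. Rxx.
Conversely, on a frame with reflexivity the schema holds at every world under every valuation.
So the correspondent is reflexivity.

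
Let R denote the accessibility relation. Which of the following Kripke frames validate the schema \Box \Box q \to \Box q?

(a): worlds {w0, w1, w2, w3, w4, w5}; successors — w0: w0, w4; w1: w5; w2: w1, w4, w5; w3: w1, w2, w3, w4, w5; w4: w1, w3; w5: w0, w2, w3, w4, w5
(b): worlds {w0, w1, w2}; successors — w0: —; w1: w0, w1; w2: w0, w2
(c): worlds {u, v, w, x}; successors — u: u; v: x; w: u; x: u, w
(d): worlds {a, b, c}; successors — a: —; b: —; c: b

(a), (b)

This is the axiom for density; its first-order frame correspondent is \forall x \forall y (Rxy \to \exists z (Rxz \wedge Rzy)).
(a): ✓.
(b): ✓.
(c): fails — Rxw but no z with Rxz and Rzw.
(d): fails — Rcb but no z with Rcz and Rzb.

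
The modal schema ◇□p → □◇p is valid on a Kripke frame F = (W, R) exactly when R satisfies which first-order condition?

This schema is the .2 axiom.
It corresponds to convergence: ∀x ∀y ∀z (Rxy ∧ Rxz → ∃w (Ryw ∧ Rzw)).

Convergence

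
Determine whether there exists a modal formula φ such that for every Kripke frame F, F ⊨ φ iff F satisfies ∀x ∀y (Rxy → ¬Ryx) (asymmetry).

Not definable by any modal formula

Modal frame validity is preserved under surjective bounded morphisms.
The 3-cycle (worlds w0,w1,w2 with w0→w1→w2→w0) is asymmetric. Mapping every world to a single reflexive point • is a surjective bounded morphism, and the reflexive point is not asymmetric (R•• but asymmetry requires ¬R••).
Hence asymmetry is not modally definable.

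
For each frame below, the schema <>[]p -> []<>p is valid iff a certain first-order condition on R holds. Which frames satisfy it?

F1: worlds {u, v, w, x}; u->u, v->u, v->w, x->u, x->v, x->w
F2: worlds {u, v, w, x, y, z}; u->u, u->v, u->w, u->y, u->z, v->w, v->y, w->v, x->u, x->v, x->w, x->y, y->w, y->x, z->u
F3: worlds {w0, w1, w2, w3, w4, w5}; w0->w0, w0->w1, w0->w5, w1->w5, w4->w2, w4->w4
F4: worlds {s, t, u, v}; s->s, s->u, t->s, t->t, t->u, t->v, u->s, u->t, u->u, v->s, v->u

This is the axiom for convergence; its first-order frame correspondent is forall x forall y forall z (Rxy & Rxz -> exists w (Ryw & Rzw)).
F1: fails — Rvw and Rvw but w and w have no common successor.
F2: fails — Ruv and Ruz but v and z have no common successor.
F3: fails — Rw0w5 and Rw0w5 but w5 and w5 have no common successor.
F4: ✓.
Valid on: F4.

F4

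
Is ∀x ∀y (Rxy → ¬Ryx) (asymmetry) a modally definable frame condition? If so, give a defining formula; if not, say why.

Modal frame validity is preserved under surjective bounded morphisms.
The 5-cycle (worlds 0,1,2,3,4 with 0→1→2→3→4→0) is asymmetric. Mapping every world to a single reflexive point • is a surjective bounded morphism, and the reflexive point is not asymmetric (R•• but asymmetry requires ¬R••).
Hence asymmetry is not modally definable.

Not modally definable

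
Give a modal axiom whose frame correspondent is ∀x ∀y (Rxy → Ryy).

The condition is shift-reflexivity. The T□ schema □(□r → r) defines it.

□(□r → r)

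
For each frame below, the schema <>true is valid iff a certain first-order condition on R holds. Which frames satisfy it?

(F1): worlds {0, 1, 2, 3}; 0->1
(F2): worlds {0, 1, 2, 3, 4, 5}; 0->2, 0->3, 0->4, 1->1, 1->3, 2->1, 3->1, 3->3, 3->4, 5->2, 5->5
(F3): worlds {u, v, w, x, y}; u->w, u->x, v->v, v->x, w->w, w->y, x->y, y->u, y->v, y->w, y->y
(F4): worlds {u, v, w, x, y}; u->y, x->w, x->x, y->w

(F3)

This is the axiom for seriality; its first-order frame correspondent is forall x exists y Rxy.
(F1): fails — world 1 has no successor.
(F2): fails — world 4 has no successor.
(F3): satisfies the condition.
(F4): fails — world v has no successor.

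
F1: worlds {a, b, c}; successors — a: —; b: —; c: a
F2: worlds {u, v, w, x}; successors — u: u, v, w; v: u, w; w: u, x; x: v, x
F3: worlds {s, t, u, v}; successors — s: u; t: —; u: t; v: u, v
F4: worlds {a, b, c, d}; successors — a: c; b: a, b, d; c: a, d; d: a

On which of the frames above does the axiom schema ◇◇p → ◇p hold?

F1

Frame correspondent (Sahlqvist): ∀x ∀y ∀z (Rxy ∧ Ryz → Rxz) — i.e. transitivity.
F1: holds.
F2: fails — Ruw and Rwx but not Rux.
F3: fails — Rsu and Rut but not Rst.
F4: fails — Rba and Rac but not Rbc.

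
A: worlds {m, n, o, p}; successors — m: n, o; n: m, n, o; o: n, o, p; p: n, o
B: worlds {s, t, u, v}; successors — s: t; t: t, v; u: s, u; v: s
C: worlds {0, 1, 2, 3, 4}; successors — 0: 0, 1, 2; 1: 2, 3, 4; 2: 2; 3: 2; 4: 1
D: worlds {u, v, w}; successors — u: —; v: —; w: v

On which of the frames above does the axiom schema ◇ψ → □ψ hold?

The schema corresponds to partial functionality: ∀x ∀y ∀z (Rxy ∧ Rxz → y = z).
A: fails — m sees both n and o.
B: fails — t sees both t and v.
C: fails — 0 sees both 0 and 1.
D: holds.

D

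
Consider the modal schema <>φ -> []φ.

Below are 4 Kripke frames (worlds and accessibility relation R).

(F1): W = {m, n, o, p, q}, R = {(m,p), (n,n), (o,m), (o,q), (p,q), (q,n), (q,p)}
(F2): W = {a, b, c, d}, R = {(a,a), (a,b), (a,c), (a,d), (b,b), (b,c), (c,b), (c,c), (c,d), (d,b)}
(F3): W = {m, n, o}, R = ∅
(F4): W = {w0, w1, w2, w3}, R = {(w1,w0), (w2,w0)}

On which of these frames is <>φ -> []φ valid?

The schema corresponds to partial functionality: forall x forall y forall z (Rxy & Rxz -> y = z).
(F1): fails — o sees both m and q.
(F2): fails — a sees both a and b.
(F3): satisfies the condition.
(F4): satisfies the condition.

(F3), (F4)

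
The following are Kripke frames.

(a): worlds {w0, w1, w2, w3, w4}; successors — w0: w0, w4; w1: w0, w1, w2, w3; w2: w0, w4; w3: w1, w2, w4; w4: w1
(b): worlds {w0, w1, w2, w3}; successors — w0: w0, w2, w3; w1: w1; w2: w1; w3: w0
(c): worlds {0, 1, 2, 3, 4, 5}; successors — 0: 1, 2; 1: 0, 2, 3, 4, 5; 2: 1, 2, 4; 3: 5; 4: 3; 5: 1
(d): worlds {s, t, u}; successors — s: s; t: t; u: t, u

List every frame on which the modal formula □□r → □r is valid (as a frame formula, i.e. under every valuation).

This is the axiom for density; its first-order frame correspondent is ∀x ∀y (Rxy → ∃z (Rxz ∧ Rzy)).
(a): satisfies the condition.
(b): satisfies the condition.
(c): fails — R10 but no z with R1z and Rz0.
(d): satisfies the condition.
Valid on: (a), (b), (d).

(a), (b), (d)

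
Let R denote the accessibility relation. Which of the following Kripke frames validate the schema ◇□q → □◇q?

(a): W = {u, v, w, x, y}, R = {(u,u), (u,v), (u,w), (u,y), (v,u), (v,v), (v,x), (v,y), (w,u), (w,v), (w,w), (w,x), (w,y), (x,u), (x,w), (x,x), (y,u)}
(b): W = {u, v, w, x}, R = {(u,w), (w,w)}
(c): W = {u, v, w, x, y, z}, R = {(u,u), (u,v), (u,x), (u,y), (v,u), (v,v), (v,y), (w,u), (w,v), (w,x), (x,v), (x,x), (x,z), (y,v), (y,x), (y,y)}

(a), (b)

Frame correspondent (Sahlqvist): ∀x ∀y ∀z (Rxy ∧ Rxz → ∃w (Ryw ∧ Rzw)) — i.e. convergence.
(a): holds.
(b): holds.
(c): fails — Rxx and Rxz but x and z have no common successor.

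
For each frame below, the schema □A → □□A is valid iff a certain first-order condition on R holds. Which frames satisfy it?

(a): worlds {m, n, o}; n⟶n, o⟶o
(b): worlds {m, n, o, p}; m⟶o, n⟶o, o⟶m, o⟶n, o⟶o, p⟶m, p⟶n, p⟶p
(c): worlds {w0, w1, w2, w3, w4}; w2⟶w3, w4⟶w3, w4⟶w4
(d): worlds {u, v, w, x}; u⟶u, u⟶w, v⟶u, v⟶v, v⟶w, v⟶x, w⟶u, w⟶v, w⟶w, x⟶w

(a), (c)

The schema corresponds to transitivity: ∀x ∀y ∀z (Rxy ∧ Ryz → Rxz).
(a): satisfies the condition.
(b): fails — Rpm and Rmo but not Rpo.
(c): satisfies the condition.
(d): fails — Rxw and Rwu but not Rxu.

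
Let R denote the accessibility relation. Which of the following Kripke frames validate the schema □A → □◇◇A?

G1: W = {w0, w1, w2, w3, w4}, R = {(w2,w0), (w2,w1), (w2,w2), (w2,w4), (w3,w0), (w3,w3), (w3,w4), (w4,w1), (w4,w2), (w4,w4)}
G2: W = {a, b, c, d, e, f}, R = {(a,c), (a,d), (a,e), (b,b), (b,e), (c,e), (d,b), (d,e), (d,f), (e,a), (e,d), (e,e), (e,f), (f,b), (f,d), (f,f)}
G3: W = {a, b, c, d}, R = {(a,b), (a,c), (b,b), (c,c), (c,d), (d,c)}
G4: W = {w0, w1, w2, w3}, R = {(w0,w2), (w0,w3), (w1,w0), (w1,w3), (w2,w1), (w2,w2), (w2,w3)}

The schema corresponds to a generalized confluence (Geach) condition: ∀x ∀z (xRz → ∃w (xRw ∧ zR²w)).
G1: fails — w2Rw0 but no w with w2Rw and w0R²w.
G2: satisfies the condition.
G3: satisfies the condition.
G4: fails — w0Rw3 but no w with w0Rw and w3R²w.
Valid on: G2, G3.

G2, G3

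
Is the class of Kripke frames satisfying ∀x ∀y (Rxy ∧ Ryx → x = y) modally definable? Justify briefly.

No — not modally definable

Any modally definable frame class is closed under surjective bounded morphisms.
The 8-cycle (worlds 0,1,2,3,4,5,6,7 with 0→1→2→3→4→5→6→7→0) is antisymmetric. Sending even-indexed worlds to • and odd-indexed worlds to ∘ is a surjective bounded morphism onto the two-world frame with •↔∘, which is not antisymmetric.
Hence antisymmetry is not modally definable.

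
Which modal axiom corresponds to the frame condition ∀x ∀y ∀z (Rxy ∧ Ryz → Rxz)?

□s → □□s

A defining formula is □s → □□s (the 4 axiom).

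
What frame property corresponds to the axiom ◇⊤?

◇⊤ holds at w iff w has a successor, so frame-validity of ◇⊤ is exactly seriality. Equivalently via □p → ◇p:
Suppose □p→◇p is valid. At any x set V(p)=W. Then □p at x, so ◇p at x, so x has a successor.

seriality: ∀x ∃y Rxy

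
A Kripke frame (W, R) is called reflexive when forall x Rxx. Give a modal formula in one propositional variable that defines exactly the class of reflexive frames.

□r → r

The condition is reflexivity. The T schema □r → r defines it.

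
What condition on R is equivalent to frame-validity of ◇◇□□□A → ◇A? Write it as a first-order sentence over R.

This is a Sahlqvist (Geach-type) schema ◇^2□^3A → □^0◇^1A.
Minimal-valuation argument: fix x; take any y with xR^2y and any z with xR^0z. Set V(A) to the set of worlds R-reachable from y in exactly 3 steps. Then □^3A holds at y, so the antecedent holds at x; validity forces ◇^1A at z, giving a w with zR^1w and yR^3w.
First-order correspondent: ∀x ∀y (xR²y → ∃w (yR³w ∧ xRw)).

∀x ∀y (xR²y → ∃w (yR³w ∧ xRw))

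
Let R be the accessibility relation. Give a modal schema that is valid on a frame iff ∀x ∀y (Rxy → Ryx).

A defining formula is p → □◇p (the B axiom).

p → □◇p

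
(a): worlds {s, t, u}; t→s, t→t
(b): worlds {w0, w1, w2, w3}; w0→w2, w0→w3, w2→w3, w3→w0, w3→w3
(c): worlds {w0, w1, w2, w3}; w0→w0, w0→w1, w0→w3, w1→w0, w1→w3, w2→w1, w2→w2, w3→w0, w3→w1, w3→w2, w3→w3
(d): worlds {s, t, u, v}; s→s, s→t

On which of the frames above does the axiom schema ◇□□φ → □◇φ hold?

(b), (c)

The schema corresponds to a generalized confluence (Geach) condition: ∀x ∀y ∀z ((xRy ∧ xRz) → ∃w (yR²w ∧ zRw)).
(a): fails — tRs, tRs but no w with sR²w and sRw.
(b): satisfies the condition.
(c): satisfies the condition.
(d): fails — sRs, sRt but no w with sR²w and tRw.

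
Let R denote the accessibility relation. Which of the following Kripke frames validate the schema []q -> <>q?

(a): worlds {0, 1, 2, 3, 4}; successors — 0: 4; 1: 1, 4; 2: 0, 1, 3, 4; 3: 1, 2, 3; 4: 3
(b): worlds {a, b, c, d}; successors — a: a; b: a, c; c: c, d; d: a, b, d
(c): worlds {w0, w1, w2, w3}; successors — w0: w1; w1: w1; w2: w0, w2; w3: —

(a), (b)

This is the axiom for seriality; its first-order frame correspondent is forall x exists y Rxy.
(a): holds.
(b): holds.
(c): fails — world w3 has no successor.
Valid on: (a), (b).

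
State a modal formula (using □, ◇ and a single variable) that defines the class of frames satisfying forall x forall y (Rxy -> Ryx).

This is symmetry; the standard corresponding axiom is B: r → □◇r.
Suppose r→□◇r is valid. Take Rxy and set V(r)={x}. Then r at x, so □◇r at x, so ◇r at y, so some z with Ryz has r; z=x, i.e. Ryx.

r → □◇r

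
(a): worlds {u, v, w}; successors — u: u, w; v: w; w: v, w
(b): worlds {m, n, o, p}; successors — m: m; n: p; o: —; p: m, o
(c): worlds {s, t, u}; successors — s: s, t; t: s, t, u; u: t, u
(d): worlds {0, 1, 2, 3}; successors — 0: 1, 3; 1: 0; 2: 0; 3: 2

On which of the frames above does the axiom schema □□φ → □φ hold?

Frame correspondent (Sahlqvist): ∀x ∀y (Rxy → ∃z (Rxz ∧ Rzy)) — i.e. density.
(a): condition met.
(b): fails — Rpo but no z with Rpz and Rzo.
(c): condition met.
(d): fails — R10 but no z with R1z and Rz0.

(a), (c)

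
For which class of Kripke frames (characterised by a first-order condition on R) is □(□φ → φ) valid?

shift-reflexivity

Suppose □(□φ→φ) is valid. Take Rxy and set V(φ)={w : Ryw}. Then at y, □φ holds; since □(□φ→φ) at x, □φ→φ at y, so φ at y, i.e. Ryy.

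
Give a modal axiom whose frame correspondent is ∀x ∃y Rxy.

□s → ◇s

The condition is seriality. The D schema □s → ◇s defines it.
Suppose □s→◇s is valid. At any x set V(s)=W. Then □s at x, so ◇s at x, so x has a successor.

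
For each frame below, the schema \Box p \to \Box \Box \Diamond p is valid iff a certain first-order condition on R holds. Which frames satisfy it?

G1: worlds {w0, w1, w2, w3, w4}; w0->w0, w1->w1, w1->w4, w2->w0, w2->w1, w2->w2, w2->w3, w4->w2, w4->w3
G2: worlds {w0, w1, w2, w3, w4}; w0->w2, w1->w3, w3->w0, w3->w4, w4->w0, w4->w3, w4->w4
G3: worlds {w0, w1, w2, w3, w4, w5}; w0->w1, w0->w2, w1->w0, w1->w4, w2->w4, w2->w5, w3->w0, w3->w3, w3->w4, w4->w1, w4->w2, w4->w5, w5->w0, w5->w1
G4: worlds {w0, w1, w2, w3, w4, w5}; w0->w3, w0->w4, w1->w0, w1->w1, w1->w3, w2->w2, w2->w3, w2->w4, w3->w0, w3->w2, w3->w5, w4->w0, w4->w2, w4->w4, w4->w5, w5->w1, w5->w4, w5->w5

G4

The schema corresponds to a generalized confluence (Geach) condition: \forall x \forall z (x R^2 z \to \exists w (xRw \wedge zRw)).
G1: fails — w1R²w3 but no w with w1Rw and w3Rw.
G2: fails — w1R²w0 but no w with w1Rw and w0Rw.
G3: fails — w2R²w0 but no w with w2Rw and w0Rw.
G4: condition met.
Valid on: G4.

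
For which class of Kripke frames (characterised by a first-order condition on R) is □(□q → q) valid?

This schema is the T□ axiom.
Its frame correspondent is shift-reflexivity — ∀x ∀y (Rxy → Ryy).

Shift-reflexivity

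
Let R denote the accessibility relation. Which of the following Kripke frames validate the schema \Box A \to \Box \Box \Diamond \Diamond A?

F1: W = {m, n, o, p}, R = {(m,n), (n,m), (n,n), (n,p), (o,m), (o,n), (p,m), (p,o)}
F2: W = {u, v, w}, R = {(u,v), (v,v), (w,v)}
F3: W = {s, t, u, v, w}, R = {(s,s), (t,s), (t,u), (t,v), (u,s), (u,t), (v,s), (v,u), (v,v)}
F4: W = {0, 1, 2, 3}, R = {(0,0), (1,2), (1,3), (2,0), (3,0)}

The schema corresponds to a generalized confluence (Geach) condition: \forall x \forall z (x R^2 z \to \exists w (xRw \wedge z R^2 w)).
F1: satisfies the condition.
F2: satisfies the condition.
F3: satisfies the condition.
F4: fails — 1R²0 but no w with 1Rw and 0R²w.

F1, F2, F3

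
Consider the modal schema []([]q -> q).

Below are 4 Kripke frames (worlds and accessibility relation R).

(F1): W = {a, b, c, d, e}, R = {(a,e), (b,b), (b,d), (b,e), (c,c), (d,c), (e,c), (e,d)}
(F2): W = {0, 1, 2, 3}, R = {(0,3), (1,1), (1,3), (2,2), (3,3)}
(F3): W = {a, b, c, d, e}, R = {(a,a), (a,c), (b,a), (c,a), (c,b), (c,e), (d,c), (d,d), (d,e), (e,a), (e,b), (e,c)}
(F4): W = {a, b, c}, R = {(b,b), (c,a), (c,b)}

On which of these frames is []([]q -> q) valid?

(F2)

This is the axiom for shift-reflexivity; its first-order frame correspondent is forall x forall y (Rxy -> Ryy).
(F1): fails — Rae but not Ree.
(F2): satisfies the condition.
(F3): fails — Rde but not Ree.
(F4): fails — Rca but not Raa.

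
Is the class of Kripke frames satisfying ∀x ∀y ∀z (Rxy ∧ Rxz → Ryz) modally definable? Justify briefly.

Definable; ◇q → □◇q defines it

The condition is the Euclidean property. A defining modal formula is ◇q → □◇q.
Suppose ◇q→□◇q is valid. Take Rxy, Rxz and set V(q)={y}. Then ◇q at x, so □◇q at x, so ◇q at z, so some w with Rzw has q; w=y, i.e. Rzy. By symmetry of the argument, Ryz.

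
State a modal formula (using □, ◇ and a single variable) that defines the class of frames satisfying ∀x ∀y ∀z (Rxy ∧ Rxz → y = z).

◇s → □s

This is partial functionality; the standard corresponding axiom is CD: ◇s → □s.
Suppose ◇s→□s is valid. Take Rxy, Rxz and set V(s)={y}. Then ◇s at x, so □s at x, so s at z, i.e. z=y.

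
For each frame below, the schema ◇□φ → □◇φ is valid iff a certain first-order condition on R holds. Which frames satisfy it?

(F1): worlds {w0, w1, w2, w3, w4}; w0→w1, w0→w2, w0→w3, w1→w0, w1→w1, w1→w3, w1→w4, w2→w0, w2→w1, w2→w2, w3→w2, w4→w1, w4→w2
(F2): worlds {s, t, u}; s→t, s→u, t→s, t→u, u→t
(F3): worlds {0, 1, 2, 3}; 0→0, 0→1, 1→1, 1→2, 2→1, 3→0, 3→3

(F3)

This is the axiom for convergence; its first-order frame correspondent is ∀x ∀y ∀z (Rxy ∧ Rxz → ∃w (Ryw ∧ Rzw)).
(F1): fails — Rw0w1 and Rw0w3 but w1 and w3 have no common successor.
(F2): fails — Rsu and Rst but u and t have no common successor.
(F3): condition met.
Valid on: (F3).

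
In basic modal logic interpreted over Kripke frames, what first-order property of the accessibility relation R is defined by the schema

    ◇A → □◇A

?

This schema is the 5 axiom.
Its frame correspondent is the Euclidean property — ∀x ∀y ∀z (Rxy ∧ Rxz → Ryz).

The Euclidean property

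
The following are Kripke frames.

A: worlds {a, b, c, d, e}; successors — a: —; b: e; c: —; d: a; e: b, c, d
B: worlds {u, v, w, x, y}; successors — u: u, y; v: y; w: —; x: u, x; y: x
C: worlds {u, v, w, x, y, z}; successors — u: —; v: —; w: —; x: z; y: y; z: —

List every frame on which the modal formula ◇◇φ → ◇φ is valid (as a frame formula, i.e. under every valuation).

The schema corresponds to transitivity: ∀x ∀y ∀z (Rxy ∧ Ryz → Rxz).
A: fails — Reb and Rbe but not Ree.
B: fails — Ryx and Rxu but not Ryu.
C: satisfies the condition.

C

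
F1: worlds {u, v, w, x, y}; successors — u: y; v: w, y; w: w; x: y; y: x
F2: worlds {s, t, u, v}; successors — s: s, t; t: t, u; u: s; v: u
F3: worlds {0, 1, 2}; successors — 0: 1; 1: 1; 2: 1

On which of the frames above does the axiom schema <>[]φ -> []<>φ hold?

F3

This is the axiom for convergence; its first-order frame correspondent is forall x forall y forall z (Rxy & Rxz -> exists w (Ryw & Rzw)).
F1: fails — Rvw and Rvy but w and y have no common successor.
F2: fails — Rtt and Rtu but t and u have no common successor.
F3: holds.
Valid on: F3.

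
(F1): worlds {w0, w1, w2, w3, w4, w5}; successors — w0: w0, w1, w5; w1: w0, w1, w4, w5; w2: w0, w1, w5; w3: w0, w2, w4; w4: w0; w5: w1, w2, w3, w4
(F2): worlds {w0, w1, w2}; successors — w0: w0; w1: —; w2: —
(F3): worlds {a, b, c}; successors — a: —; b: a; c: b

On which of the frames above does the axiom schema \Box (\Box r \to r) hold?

This is the axiom for shift-reflexivity; its first-order frame correspondent is \forall x \forall y (Rxy \to Ryy).
(F1): fails — Rw1w5 but not Rw5w5.
(F2): ✓.
(F3): fails — Rba but not Raa.
Valid on: (F2).

(F2)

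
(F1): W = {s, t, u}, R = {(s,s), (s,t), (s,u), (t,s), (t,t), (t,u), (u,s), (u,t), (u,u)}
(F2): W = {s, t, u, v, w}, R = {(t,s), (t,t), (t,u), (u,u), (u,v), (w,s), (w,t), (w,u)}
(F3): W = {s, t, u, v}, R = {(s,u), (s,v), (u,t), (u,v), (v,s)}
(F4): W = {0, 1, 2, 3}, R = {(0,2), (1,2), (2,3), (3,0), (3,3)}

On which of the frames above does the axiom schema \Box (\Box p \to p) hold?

This is the axiom for shift-reflexivity; its first-order frame correspondent is \forall x \forall y (Rxy \to Ryy).
(F1): holds.
(F2): fails — Ruv but not Rvv.
(F3): fails — Ruv but not Rvv.
(F4): fails — R02 but not R22.
Valid on: (F1).

(F1)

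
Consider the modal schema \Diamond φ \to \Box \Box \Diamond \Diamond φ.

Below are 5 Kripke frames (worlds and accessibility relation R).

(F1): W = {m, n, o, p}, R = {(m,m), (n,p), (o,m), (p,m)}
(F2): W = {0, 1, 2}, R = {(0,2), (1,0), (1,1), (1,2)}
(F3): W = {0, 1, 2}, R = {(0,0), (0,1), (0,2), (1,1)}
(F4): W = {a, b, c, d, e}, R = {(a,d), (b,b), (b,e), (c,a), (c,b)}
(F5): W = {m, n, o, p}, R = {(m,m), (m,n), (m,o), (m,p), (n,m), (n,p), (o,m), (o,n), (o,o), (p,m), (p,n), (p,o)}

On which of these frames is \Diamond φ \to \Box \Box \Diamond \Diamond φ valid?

(F5)

This is the axiom for a generalized confluence (Geach) condition; its first-order frame correspondent is \forall x \forall y \forall z ((xRy \wedge x R^2 z) \to \exists w (y = w \wedge z R^2 w)).
(F1): fails — nRp, nR²m but no w with p=w and mR²w.
(F2): fails — 1R0, 1R²0 but no w with 0=w and 0R²w.
(F3): fails — 0R0, 0R²1 but no w with 0=w and 1R²w.
(F4): fails — bRb, bR²e but no w with b=w and eR²w.
(F5): satisfies the condition.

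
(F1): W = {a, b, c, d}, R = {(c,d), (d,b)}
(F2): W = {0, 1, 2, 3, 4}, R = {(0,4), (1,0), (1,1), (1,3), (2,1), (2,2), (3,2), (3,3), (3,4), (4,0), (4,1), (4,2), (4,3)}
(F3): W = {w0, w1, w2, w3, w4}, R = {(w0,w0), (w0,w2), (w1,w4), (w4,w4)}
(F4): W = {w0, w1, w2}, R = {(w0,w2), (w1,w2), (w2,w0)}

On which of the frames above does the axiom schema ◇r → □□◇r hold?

(F4)

The schema corresponds to a generalized confluence (Geach) condition: ∀x ∀y ∀z ((xRy ∧ xR²z) → ∃w (y = w ∧ zRw)).
(F1): fails — cRd, cR²b but no w with d=w and bRw.
(F2): fails — 0R4, 0R²1 but no w with 4=w and 1Rw.
(F3): fails — w0Rw0, w0R²w2 but no w with w0=w and w2Rw.
(F4): satisfies the condition.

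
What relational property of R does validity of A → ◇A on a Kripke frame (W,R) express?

This is frame-equivalent to □A → A (substitute ¬A for A and contrapose).
Suppose □A→A is valid. At any x set V(A)={w : Rxw}. Then □A holds at x, so A holds at x, i.e. Rxx.
The converse is a direct semantic check.
Frame condition: ∀x Rxx.

reflexivity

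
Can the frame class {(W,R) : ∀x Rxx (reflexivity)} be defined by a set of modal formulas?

The condition is reflexivity. A defining modal formula is □q → q.
Suppose □q→q is valid. At any x set V(q)={w : Rxw}. Then □q holds at x, so q holds at x, i.e. Rxx.

Yes — defined by □q → q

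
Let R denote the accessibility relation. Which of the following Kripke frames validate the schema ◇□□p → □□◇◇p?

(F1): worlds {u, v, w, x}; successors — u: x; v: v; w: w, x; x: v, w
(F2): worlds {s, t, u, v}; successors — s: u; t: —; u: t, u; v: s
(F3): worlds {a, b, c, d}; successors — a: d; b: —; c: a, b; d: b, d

Frame correspondent (Sahlqvist): ∀x ∀y ∀z ((xRy ∧ xR²z) → ∃w (yR²w ∧ zR²w)) — i.e. a generalized confluence (Geach) condition.
(F1): holds.
(F2): fails — sRu, sR²t but no w with uR²w and tR²w.
(F3): fails — aRd, aR²b but no w with dR²w and bR²w.
Valid on: (F1).

(F1)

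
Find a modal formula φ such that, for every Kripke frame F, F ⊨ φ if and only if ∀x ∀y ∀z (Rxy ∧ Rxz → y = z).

◇q → □q

This is partial functionality; the standard corresponding axiom is CD: ◇q → □q.
Suppose ◇q→□q is valid. Take Rxy, Rxz and set V(q)={y}. Then ◇q at x, so □q at x, so q at z, i.e. z=y.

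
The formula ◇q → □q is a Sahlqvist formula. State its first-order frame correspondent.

partial functionality: ∀x ∀y ∀z (Rxy ∧ Rxz → y = z)

Suppose ◇q→□q is valid. Take Rxy, Rxz and set V(q)={y}. Then ◇q at x, so □q at x, so q at z, i.e. z=y.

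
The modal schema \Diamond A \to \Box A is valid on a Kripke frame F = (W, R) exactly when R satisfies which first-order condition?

partial functionality: \forall x \forall y \forall z (Rxy \wedge Rxz \to y = z)

This is the CD axiom.
Its frame correspondent is partial functionality — \forall x \forall y \forall z (Rxy \wedge Rxz \to y = z).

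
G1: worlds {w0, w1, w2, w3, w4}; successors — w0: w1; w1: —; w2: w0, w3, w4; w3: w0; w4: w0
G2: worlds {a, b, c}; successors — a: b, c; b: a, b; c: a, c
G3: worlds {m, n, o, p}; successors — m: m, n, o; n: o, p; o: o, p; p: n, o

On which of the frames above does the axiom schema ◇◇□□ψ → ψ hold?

This is the axiom for a generalized confluence (Geach) condition; its first-order frame correspondent is ∀x ∀y (xR²y → ∃w (yR²w ∧ x = w)).
G1: fails — w2R²w0 but no w with w0R²w and w2=w.
G2: holds.
G3: fails — mR²n but no w with nR²w and m=w.
Valid on: G2.

G2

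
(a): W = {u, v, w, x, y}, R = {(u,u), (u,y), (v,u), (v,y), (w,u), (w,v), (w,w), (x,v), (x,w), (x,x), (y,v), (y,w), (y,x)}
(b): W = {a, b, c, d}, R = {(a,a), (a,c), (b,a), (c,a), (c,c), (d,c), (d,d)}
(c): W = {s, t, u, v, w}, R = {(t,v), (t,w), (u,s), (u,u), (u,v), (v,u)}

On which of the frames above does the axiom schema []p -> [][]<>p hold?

(b)

Frame correspondent (Sahlqvist): forall x forall z (x R^2 z -> exists w (xRw & zRw)) — i.e. a generalized confluence (Geach) condition.
(a): fails — uR²x but no t with uRt and xRt.
(b): holds.
(c): fails — uR²s but no w* with uRw* and sRw*.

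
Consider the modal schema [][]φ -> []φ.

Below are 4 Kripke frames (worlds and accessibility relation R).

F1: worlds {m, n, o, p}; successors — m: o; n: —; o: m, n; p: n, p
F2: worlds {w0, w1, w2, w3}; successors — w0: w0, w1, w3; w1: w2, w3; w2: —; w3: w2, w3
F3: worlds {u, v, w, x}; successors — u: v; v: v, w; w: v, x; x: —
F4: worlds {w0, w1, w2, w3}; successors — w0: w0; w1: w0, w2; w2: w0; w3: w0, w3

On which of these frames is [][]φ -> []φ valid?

Frame correspondent (Sahlqvist): forall x forall y (Rxy -> exists z (Rxz & Rzy)) — i.e. density.
F1: fails — Rom but no z with Roz and Rzm.
F2: holds.
F3: fails — Rwx but no z with Rwz and Rzx.
F4: fails — Rw1w2 but no z with Rw1z and Rzw2.
Valid on: F2.

F2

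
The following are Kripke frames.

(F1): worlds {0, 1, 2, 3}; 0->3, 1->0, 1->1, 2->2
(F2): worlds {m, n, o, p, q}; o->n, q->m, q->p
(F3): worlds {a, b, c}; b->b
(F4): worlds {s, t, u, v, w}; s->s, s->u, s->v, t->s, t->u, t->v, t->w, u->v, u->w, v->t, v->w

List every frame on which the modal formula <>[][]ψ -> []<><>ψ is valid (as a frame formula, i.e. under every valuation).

(F3)

The schema corresponds to a generalized confluence (Geach) condition: forall x forall y forall z ((xRy & xRz) -> exists w (y R^2 w & z R^2 w)).
(F1): fails — 0R3, 0R3 but no w with 3R²w and 3R²w.
(F2): fails — oRn, oRn but no w with nR²w and nR²w.
(F3): holds.
(F4): fails — tRs, tRw but no w* with sR²w* and wR²w*.
Valid on: (F3).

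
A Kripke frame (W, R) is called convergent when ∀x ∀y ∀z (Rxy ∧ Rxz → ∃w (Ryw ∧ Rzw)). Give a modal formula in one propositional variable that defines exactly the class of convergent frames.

This is convergence; the standard corresponding axiom is .2: ◇□s → □◇s.

◇□s → □◇s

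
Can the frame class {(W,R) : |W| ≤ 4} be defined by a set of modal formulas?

If a class were modally definable it would be closed under disjoint unions (Goldblatt–Thomason).
Any modal formula valid on each of 5 disjoint one-world frames is valid on their disjoint union (validity is preserved under disjoint unions). Each one-world frame has |W|=1≤4, but the union has |W|=5.
So no modal formula (or set of formulas) defines exactly the |W|≤4 frames.

No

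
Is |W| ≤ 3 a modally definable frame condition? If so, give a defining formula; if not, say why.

Any modally definable frame class is closed under disjoint unions.
Any modal formula valid on each of 4 disjoint one-world frames is valid on their disjoint union (validity is preserved under disjoint unions). Each one-world frame has |W|=1≤3, but the union has |W|=4.
So no modal formula (or set of formulas) defines exactly the |W|≤3 frames.

Not modally definable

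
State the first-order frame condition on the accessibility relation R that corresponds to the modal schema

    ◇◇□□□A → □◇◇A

∀x ∀y ∀z ((xR²y ∧ xRz) → ∃w (yR³w ∧ zR²w))

This is a Sahlqvist (Geach-type) schema ◇^2□^3A → □^1◇^2A.
First-order correspondent: ∀x ∀y ∀z ((xR²y ∧ xRz) → ∃w (yR³w ∧ zR²w)).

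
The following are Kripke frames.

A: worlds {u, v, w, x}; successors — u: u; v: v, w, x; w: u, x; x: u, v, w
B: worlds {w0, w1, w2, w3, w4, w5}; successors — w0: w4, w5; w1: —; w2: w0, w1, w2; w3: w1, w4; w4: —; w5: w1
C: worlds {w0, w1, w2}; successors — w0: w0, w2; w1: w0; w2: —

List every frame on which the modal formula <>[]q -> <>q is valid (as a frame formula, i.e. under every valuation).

The schema corresponds to a generalized confluence (Geach) condition: forall x forall y (xRy -> exists w (yRw & xRw)).
A: condition met.
B: fails — w0Rw4 but no w with w4Rw and w0Rw.
C: fails — w0Rw2 but no w with w2Rw and w0Rw.

A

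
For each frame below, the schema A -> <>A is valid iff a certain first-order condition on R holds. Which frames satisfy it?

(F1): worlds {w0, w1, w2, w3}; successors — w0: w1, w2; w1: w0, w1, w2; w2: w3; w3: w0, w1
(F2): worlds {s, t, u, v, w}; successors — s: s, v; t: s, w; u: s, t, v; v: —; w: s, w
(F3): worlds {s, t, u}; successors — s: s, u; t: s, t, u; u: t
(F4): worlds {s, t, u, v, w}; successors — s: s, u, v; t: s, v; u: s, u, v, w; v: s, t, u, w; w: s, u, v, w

This is the axiom for reflexivity; its first-order frame correspondent is forall x Rxx.
(F1): fails — world w0 does not see itself.
(F2): fails — world t does not see itself.
(F3): fails — world u does not see itself.
(F4): fails — world t does not see itself.
Valid on no frame.

none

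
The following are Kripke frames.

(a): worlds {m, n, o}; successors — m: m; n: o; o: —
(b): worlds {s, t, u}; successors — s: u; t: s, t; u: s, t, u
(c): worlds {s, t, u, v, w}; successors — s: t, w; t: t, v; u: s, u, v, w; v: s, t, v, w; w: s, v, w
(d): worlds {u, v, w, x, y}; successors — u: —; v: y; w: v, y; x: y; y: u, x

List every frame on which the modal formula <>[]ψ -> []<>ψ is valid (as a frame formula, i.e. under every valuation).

(c)

This is the axiom for convergence; its first-order frame correspondent is forall x forall y forall z (Rxy & Rxz -> exists w (Ryw & Rzw)).
(a): fails — Rno and Rno but o and o have no common successor.
(b): fails — Rts and Rtt but s and t have no common successor.
(c): satisfies the condition.
(d): fails — Rwy and Rwv but y and v have no common successor.
Valid on: (c).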